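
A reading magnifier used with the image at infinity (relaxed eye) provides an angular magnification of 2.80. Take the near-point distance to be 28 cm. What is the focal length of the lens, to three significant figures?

10.0 cm

For the image at infinity, M = D/f.
f = D/M = 28/2.8 = 10.000 cm.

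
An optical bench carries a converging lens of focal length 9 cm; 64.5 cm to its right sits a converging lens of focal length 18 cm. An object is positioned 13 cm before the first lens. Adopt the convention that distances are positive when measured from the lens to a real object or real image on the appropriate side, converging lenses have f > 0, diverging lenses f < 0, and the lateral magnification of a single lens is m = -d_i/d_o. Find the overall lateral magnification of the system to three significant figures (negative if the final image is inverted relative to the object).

2.35

Lens 1: 1/d_i1 = 1/f_1 - 1/d_o1 = 1/9 - 1/13 = 0.03419 cm^-1, so d_i1 = 29.250 cm.
m_1 = -(29.250)/13 = -2.2500.
Object distance for lens 2: d_o2 = 64.5 - 29.250 = 35.250 cm.
Lens 2: 1/d_i2 = 1/f_2 - 1/d_o2 = 1/18 - 1/(35.250) = 0.02719 cm^-1, so d_i2 = 36.783 cm.
m_2 = -(36.783)/(35.250) = -1.0435.
Total m = m_1 x m_2 = (-2.2500)(-1.0435) = 2.3478.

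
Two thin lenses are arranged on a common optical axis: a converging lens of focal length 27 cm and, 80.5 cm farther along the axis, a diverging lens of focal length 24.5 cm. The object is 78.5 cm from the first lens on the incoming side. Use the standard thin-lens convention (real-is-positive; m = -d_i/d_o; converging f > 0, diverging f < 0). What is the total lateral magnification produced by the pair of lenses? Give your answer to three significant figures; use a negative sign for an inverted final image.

-0.201

First lens: d_i1 = 1/(1/27 - 1/78.5) = 41.155 cm.
m_1 = -(41.155)/78.5 = -0.5243.
Object distance for lens 2: d_o2 = 80.5 - 41.155 = 39.345 cm.
Second lens: d_i2 = 1/(1/(-24.5) - 1/(39.345)) = -15.098 cm.
m_2 = -(-15.098)/(39.345) = 0.3837.
The system's lateral magnification is m_1 m_2 = (-0.5243)(0.3837) = -0.2012.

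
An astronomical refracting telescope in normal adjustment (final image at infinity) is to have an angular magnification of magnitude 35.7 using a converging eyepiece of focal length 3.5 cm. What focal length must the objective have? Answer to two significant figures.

120 cm

|M| = f_obj/|f_eye|, so f_obj = |M| x |f_eye| = 35.7 x 3.5 = 124.950 cm.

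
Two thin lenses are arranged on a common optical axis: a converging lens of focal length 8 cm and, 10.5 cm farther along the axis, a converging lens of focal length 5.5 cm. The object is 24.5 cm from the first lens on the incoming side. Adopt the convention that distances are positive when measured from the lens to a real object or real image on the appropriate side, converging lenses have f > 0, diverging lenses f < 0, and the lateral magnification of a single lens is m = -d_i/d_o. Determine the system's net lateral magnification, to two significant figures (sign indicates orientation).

Applying the thin-lens equation to the first lens, 1/8 = 1/24.5 + 1/d_i1, which gives d_i1 = 11.879 cm.
Its lateral magnification is m_1 = -d_i1/d_o1 = -(11.879)/24.5 = -0.4848.
Since 11.879 cm > 10.5 cm, the first image lies past the second lens and serves as a virtual object: d_o2 = L - d_i1 = -1.379 cm.
Applying the thin-lens equation again with f_2 = 5.5 cm and d_o2 = -1.379 cm gives d_i2 = 1.102 cm.
m_2 = -(1.102)/(-1.379) = 0.7996.
Overall magnification: m = m_1 m_2 = -0.3877.

-0.39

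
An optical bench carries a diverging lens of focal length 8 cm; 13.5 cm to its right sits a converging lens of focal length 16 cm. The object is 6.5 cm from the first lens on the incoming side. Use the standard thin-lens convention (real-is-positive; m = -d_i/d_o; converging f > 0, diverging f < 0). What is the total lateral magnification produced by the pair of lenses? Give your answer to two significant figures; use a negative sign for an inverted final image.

First lens: d_i1 = 1/(1/(-8) - 1/6.5) = -3.586 cm.
m_1 = -(-3.586)/6.5 = 0.5517.
The intermediate image is virtual, 3.586 cm to the left of lens 1, so d_o2 = L - d_i1 = 13.5 - (-3.586) = 17.086 cm.
Second lens: d_i2 = 1/(1/16 - 1/(17.086)) = 251.683 cm.
m_2 = -(251.683)/(17.086) = -14.7302.
The system's lateral magnification is m_1 m_2 = (0.5517)(-14.7302) = -8.1270.

-8.1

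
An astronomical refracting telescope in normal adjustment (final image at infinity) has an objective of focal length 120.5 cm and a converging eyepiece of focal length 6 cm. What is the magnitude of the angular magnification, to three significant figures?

20.1

|M| = f_obj/|f_eye| = 120.5/6 = 20.083.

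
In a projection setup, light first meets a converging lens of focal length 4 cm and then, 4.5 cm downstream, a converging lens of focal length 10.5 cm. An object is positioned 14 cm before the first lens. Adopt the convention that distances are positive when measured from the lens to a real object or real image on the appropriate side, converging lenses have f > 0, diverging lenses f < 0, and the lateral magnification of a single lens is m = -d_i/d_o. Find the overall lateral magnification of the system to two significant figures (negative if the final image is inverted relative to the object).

-0.36

Applying the thin-lens equation to the first lens, 1/4 = 1/14 + 1/d_i1, which gives d_i1 = 5.600 cm.
Its lateral magnification is m_1 = -d_i1/d_o1 = -(5.600)/14 = -0.4000.
This image would form 5.600 cm past lens 1, i.e. 1.100 cm beyond lens 2, so it is a virtual object for lens 2: d_o2 = 4.5 - 5.600 = -1.100 cm.
Applying the thin-lens equation again with f_2 = 10.5 cm and d_o2 = -1.100 cm gives d_i2 = 0.996 cm.
m_2 = -(0.996)/(-1.100) = 0.9052.
The system's lateral magnification is m_1 m_2 = (-0.4000)(0.9052) = -0.3621.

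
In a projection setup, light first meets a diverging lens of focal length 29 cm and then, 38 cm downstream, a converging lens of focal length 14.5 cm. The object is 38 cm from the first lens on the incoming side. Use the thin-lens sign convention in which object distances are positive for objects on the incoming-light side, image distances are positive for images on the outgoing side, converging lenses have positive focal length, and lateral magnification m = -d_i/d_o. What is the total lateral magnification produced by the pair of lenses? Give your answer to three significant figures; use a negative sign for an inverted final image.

-0.157

Lens 1: 1/d_i1 = 1/f_1 - 1/d_o1 = 1/(-29) - 1/38 = -0.06080 cm^-1, so d_i1 = -16.448 cm.
m_1 = -(-16.448)/38 = 0.4328.
With d_i1 < 0 the first image is virtual and lies on the object side; the object distance for lens 2 is d_o2 = 38 - (-16.448) = 54.448 cm.
Lens 2: 1/d_i2 = 1/f_2 - 1/d_o2 = 1/14.5 - 1/(54.448) = 0.05060 cm^-1, so d_i2 = 19.763 cm.
m_2 = -(19.763)/(54.448) = -0.3630.
The system's lateral magnification is m_1 m_2 = (0.4328)(-0.3630) = -0.1571.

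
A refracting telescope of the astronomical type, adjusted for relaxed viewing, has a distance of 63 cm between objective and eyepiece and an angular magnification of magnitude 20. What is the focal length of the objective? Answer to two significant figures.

In normal adjustment the tube length equals f_obj + f_eye and |M| = f_obj/f_eye.
So f_obj = 20 f_eye and 20 f_eye + f_eye = 63 cm, giving f_eye = 63/21 = 3.000 cm and f_obj = 60.000 cm.

60 cm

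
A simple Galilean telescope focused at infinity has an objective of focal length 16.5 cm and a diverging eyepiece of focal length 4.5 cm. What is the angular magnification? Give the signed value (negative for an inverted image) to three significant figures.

3.67

M = -f_obj/f_eye = -16.5/(-4.5) = 3.667.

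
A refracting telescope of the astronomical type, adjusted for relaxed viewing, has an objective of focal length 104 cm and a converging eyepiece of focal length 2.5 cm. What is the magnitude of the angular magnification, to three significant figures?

|M| = f_obj/|f_eye| = 104/2.5 = 41.600.

41.6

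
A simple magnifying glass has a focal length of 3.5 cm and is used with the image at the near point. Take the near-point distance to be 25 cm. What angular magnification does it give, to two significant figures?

M = 1 + D/f = 1 + 25/3.5 = 8.143.

8.1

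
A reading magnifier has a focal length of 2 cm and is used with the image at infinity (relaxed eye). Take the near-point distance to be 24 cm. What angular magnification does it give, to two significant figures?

12

M = D/f = 24/2 = 12.000.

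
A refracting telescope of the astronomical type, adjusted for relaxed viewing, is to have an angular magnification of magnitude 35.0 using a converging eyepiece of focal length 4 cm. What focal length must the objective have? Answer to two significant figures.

140 cm

|M| = f_obj/|f_eye|, so f_obj = |M| x |f_eye| = 35.0 x 4 = 140.000 cm.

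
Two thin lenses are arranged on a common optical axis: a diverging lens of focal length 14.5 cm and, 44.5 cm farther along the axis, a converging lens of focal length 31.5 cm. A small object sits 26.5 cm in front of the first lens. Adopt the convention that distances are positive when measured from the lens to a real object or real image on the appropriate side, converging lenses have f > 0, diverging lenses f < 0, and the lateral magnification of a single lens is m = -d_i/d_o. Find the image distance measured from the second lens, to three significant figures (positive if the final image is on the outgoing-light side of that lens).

75.9 cm

Lens 1: 1/d_i1 = 1/f_1 - 1/d_o1 = 1/(-14.5) - 1/26.5 = -0.10670 cm^-1, so d_i1 = -9.372 cm.
The intermediate image is virtual, 9.372 cm to the left of lens 1, so d_o2 = L - d_i1 = 44.5 - (-9.372) = 53.872 cm.
Lens 2: 1/d_i2 = 1/f_2 - 1/d_o2 = 1/31.5 - 1/(53.872) = 0.01318 cm^-1, so d_i2 = 75.852 cm.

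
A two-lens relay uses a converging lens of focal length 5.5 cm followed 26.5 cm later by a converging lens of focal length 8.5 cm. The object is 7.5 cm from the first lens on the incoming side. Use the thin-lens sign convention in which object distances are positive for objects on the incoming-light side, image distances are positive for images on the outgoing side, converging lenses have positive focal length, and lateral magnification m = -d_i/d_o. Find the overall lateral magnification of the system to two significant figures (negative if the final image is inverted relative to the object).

-8.9

First lens: d_i1 = 1/(1/5.5 - 1/7.5) = 20.625 cm.
m_1 = -(20.625)/7.5 = -2.7500.
That image sits 5.875 cm in front of the second lens, so d_o2 = 5.875 cm.
Second lens: d_i2 = 1/(1/8.5 - 1/(5.875)) = -19.024 cm.
m_2 = -(-19.024)/(5.875) = 3.2381.
Overall magnification: m = m_1 m_2 = -8.9048.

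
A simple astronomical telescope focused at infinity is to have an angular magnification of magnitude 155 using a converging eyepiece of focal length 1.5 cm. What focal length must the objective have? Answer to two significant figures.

|M| = f_obj/|f_eye|, so f_obj = |M| x |f_eye| = 155.0 x 1.5 = 232.500 cm.

230 cm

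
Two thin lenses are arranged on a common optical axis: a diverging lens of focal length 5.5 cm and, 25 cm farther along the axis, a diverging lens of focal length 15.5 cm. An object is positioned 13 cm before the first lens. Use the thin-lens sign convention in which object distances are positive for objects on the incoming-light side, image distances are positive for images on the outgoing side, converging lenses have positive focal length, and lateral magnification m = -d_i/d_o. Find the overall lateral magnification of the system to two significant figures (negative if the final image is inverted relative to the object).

Applying the thin-lens equation to the first lens, 1/(-5.5) = 1/13 + 1/d_i1, which gives d_i1 = -3.865 cm.
Its lateral magnification is m_1 = -d_i1/d_o1 = -(-3.865)/13 = 0.2973.
The intermediate image is virtual, 3.865 cm to the left of lens 1, so d_o2 = L - d_i1 = 25 - (-3.865) = 28.865 cm.
Applying the thin-lens equation again with f_2 = -15.5 cm and d_o2 = 28.865 cm gives d_i2 = -10.085 cm.
m_2 = -(-10.085)/(28.865) = 0.3494.
Overall magnification: m = m_1 m_2 = 0.1039.

0.10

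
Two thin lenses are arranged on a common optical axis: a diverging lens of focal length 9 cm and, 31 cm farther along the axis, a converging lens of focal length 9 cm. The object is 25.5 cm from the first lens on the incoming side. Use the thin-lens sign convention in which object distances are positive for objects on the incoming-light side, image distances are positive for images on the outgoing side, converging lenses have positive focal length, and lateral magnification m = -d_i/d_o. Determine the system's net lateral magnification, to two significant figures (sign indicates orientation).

Applying the thin-lens equation to the first lens, 1/(-9) = 1/25.5 + 1/d_i1, which gives d_i1 = -6.652 cm.
Its lateral magnification is m_1 = -d_i1/d_o1 = -(-6.652)/25.5 = 0.2609.
The intermediate image is virtual, 6.652 cm to the left of lens 1, so d_o2 = L - d_i1 = 31 - (-6.652) = 37.652 cm.
Applying the thin-lens equation again with f_2 = 9 cm and d_o2 = 37.652 cm gives d_i2 = 11.827 cm.
m_2 = -(11.827)/(37.652) = -0.3141.
The system's lateral magnification is m_1 m_2 = (0.2609)(-0.3141) = -0.0819.

-0.082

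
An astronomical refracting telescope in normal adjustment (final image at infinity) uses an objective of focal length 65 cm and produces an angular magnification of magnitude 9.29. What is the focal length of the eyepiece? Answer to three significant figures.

|M| = f_obj/f_eye, so f_eye = f_obj/|M| = 65/9.29 = 6.997 cm.

7.00 cm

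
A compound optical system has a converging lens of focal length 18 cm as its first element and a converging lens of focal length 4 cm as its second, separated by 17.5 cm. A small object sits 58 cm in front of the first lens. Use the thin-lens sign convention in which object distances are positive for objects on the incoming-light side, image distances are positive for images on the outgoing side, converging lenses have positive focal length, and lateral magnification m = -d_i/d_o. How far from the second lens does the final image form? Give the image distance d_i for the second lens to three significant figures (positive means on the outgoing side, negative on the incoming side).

Lens 1: 1/d_i1 = 1/f_1 - 1/d_o1 = 1/18 - 1/58 = 0.03831 cm^-1, so d_i1 = 26.100 cm.
This image would form 26.100 cm past lens 1, i.e. 8.600 cm beyond lens 2, so it is a virtual object for lens 2: d_o2 = 17.5 - 26.100 = -8.600 cm.
Lens 2: 1/d_i2 = 1/f_2 - 1/d_o2 = 1/4 - 1/(-8.600) = 0.36628 cm^-1, so d_i2 = 2.730 cm.

2.73 cm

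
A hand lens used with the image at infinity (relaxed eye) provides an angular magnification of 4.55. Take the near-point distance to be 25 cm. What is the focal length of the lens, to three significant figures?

For the image at infinity, M = D/f.
f = D/M = 25/4.55 = 5.495 cm.

5.49 cm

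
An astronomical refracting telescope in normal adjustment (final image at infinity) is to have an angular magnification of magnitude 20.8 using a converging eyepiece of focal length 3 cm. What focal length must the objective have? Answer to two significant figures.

62 cm

|M| = f_obj/|f_eye|, so f_obj = |M| x |f_eye| = 20.8 x 3 = 62.400 cm.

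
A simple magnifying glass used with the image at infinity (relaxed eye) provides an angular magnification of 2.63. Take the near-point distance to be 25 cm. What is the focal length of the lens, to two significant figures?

For the image at infinity, M = D/f.
f = D/M = 25/2.63 = 9.506 cm.

9.5 cm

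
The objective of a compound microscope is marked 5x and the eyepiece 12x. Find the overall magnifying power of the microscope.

60

The overall magnification of a compound microscope is the product of the objective and eyepiece magnifications:
M = M_obj x M_eye = 5 x 12 = 60.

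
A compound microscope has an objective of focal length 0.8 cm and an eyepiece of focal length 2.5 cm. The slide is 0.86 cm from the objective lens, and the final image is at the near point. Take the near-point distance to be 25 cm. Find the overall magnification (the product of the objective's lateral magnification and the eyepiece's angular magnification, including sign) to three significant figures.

Objective: 1/d_i = 1/f_obj - 1/d_o = 1/0.8 - 1/0.86 = 0.08721 cm^-1, so d_i = 11.467 cm.
m_obj = -d_i/d_o = -11.467/0.86 = -13.333.
Eyepiece angular magnification (image at near point): M_eye = 1 + D/f_e = 1 + 25/2.5 = 11.000.
Overall M = m_obj x M_eye = (-13.333)(11.000) = -146.67.

-147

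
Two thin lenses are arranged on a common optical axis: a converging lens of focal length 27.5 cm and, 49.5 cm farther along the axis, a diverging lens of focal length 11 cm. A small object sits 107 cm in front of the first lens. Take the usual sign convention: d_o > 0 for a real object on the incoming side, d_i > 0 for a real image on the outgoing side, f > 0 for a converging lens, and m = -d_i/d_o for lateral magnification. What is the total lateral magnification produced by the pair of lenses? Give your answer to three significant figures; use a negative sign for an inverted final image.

-0.162

First lens: d_i1 = 1/(1/27.5 - 1/107) = 37.013 cm.
m_1 = -(37.013)/107 = -0.3459.
That image sits 12.487 cm in front of the second lens, so d_o2 = 12.487 cm.
Second lens: d_i2 = 1/(1/(-11) - 1/(12.487)) = -5.848 cm.
m_2 = -(-5.848)/(12.487) = 0.4683.
Total m = m_1 x m_2 = (-0.3459)(0.4683) = -0.1620.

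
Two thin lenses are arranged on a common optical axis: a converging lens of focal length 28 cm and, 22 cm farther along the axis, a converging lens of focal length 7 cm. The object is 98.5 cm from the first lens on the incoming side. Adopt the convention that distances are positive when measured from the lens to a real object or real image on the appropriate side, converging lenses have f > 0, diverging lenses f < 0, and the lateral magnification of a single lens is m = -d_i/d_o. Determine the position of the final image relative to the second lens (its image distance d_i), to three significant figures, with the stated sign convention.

4.97 cm

First lens: d_i1 = 1/(1/28 - 1/98.5) = 39.121 cm.
This image would form 39.121 cm past lens 1, i.e. 17.121 cm beyond lens 2, so it is a virtual object for lens 2: d_o2 = 22 - 39.121 = -17.121 cm.
Second lens: d_i2 = 1/(1/7 - 1/(-17.121)) = 4.969 cm.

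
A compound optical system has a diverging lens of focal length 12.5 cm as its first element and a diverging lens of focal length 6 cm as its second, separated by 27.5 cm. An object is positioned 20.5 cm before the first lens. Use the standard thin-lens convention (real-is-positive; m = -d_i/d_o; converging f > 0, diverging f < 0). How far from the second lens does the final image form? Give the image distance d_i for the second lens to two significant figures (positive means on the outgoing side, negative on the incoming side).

-5.1 cm

First lens: d_i1 = 1/(1/(-12.5) - 1/20.5) = -7.765 cm.
The intermediate image is virtual, 7.765 cm to the left of lens 1, so d_o2 = L - d_i1 = 27.5 - (-7.765) = 35.265 cm.
Second lens: d_i2 = 1/(1/(-6) - 1/(35.265)) = -5.128 cm.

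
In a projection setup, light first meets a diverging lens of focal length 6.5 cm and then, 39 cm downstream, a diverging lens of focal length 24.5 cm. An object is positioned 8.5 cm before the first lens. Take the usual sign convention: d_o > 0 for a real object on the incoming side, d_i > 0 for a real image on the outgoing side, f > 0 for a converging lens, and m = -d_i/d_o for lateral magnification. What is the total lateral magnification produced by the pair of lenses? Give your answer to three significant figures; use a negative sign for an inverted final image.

Lens 1: 1/d_i1 = 1/f_1 - 1/d_o1 = 1/(-6.5) - 1/8.5 = -0.27149 cm^-1, so d_i1 = -3.683 cm.
m_1 = -(-3.683)/8.5 = 0.4333.
With d_i1 < 0 the first image is virtual and lies on the object side; the object distance for lens 2 is d_o2 = 39 - (-3.683) = 42.683 cm.
Lens 2: 1/d_i2 = 1/f_2 - 1/d_o2 = 1/(-24.5) - 1/(42.683) = -0.06424 cm^-1, so d_i2 = -15.565 cm.
m_2 = -(-15.565)/(42.683) = 0.3647.
Overall magnification: m = m_1 m_2 = 0.1580.

0.158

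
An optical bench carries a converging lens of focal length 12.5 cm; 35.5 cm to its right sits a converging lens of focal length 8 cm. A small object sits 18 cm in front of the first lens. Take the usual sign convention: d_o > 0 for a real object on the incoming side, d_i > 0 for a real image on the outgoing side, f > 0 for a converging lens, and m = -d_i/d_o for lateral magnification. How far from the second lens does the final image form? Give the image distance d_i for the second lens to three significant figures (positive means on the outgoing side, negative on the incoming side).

3.23 cm

Lens 1: 1/d_i1 = 1/f_1 - 1/d_o1 = 1/12.5 - 1/18 = 0.02444 cm^-1, so d_i1 = 40.909 cm.
This image would form 40.909 cm past lens 1, i.e. 5.409 cm beyond lens 2, so it is a virtual object for lens 2: d_o2 = 35.5 - 40.909 = -5.409 cm.
Lens 2: 1/d_i2 = 1/f_2 - 1/d_o2 = 1/8 - 1/(-5.409) = 0.30987 cm^-1, so d_i2 = 3.227 cm.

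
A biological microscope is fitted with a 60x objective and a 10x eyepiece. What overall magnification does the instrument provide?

600

The overall magnification of a compound microscope is the product of the objective and eyepiece magnifications:
M = M_obj x M_eye = 60 x 10 = 600.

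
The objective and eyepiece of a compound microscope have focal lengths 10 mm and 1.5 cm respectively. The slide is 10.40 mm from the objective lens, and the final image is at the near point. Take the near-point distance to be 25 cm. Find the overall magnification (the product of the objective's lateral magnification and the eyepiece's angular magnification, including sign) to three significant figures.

-442

Convert to cm: f_obj = 10 mm = 1 cm; d_o = 10.40 mm = 1.04 cm.
Objective: 1/d_i = 1/f_obj - 1/d_o = 1/1 - 1/1.04 = 0.03846 cm^-1, so d_i = 26.000 cm.
m_obj = -d_i/d_o = -26.000/1.04 = -25.000.
Eyepiece angular magnification (image at near point): M_eye = 1 + D/f_e = 1 + 25/1.5 = 17.667.
Overall M = m_obj x M_eye = (-25.000)(17.667) = -441.67.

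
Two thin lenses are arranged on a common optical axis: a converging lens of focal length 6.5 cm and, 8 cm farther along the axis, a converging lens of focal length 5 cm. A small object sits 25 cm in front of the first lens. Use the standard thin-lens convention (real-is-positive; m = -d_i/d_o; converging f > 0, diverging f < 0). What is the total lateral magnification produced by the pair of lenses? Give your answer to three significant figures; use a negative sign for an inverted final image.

Lens 1: 1/d_i1 = 1/f_1 - 1/d_o1 = 1/6.5 - 1/25 = 0.11385 cm^-1, so d_i1 = 8.784 cm.
m_1 = -(8.784)/25 = -0.3514.
This image would form 8.784 cm past lens 1, i.e. 0.784 cm beyond lens 2, so it is a virtual object for lens 2: d_o2 = 8 - 8.784 = -0.784 cm.
Lens 2: 1/d_i2 = 1/f_2 - 1/d_o2 = 1/5 - 1/(-0.784) = 1.47586 cm^-1, so d_i2 = 0.678 cm.
m_2 = -(0.678)/(-0.784) = 0.8645.
The system's lateral magnification is m_1 m_2 = (-0.3514)(0.8645) = -0.3037.

-0.304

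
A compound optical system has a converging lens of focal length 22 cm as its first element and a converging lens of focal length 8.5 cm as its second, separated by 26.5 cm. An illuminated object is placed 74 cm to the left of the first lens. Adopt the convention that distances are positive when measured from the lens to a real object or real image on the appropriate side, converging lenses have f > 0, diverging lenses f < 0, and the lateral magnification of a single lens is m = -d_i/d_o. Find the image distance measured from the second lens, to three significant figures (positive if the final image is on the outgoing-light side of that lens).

First lens: d_i1 = 1/(1/22 - 1/74) = 31.308 cm.
This image would form 31.308 cm past lens 1, i.e. 4.808 cm beyond lens 2, so it is a virtual object for lens 2: d_o2 = 26.5 - 31.308 = -4.808 cm.
Second lens: d_i2 = 1/(1/8.5 - 1/(-4.808)) = 3.071 cm.

3.07 cm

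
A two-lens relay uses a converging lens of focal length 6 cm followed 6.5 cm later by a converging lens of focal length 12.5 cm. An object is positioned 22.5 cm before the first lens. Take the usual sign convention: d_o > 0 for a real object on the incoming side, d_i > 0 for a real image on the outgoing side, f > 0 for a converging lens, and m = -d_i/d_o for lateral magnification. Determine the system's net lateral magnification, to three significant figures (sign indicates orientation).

-0.321

First lens: d_i1 = 1/(1/6 - 1/22.5) = 8.182 cm.
m_1 = -(8.182)/22.5 = -0.3636.
Since 8.182 cm > 6.5 cm, the first image lies past the second lens and serves as a virtual object: d_o2 = L - d_i1 = -1.682 cm.
Second lens: d_i2 = 1/(1/12.5 - 1/(-1.682)) = 1.482 cm.
m_2 = -(1.482)/(-1.682) = 0.8814.
The system's lateral magnification is m_1 m_2 = (-0.3636)(0.8814) = -0.3205.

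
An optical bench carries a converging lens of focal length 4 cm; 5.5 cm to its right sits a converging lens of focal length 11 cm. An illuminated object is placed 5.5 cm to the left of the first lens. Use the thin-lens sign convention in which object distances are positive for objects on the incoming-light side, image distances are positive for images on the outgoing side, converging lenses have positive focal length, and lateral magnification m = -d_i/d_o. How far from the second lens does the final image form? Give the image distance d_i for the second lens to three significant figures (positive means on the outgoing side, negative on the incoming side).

Applying the thin-lens equation to the first lens, 1/4 = 1/5.5 + 1/d_i1, which gives d_i1 = 14.667 cm.
This image would form 14.667 cm past lens 1, i.e. 9.167 cm beyond lens 2, so it is a virtual object for lens 2: d_o2 = 5.5 - 14.667 = -9.167 cm.
Applying the thin-lens equation again with f_2 = 11 cm and d_o2 = -9.167 cm gives d_i2 = 5.000 cm.

5.00 cm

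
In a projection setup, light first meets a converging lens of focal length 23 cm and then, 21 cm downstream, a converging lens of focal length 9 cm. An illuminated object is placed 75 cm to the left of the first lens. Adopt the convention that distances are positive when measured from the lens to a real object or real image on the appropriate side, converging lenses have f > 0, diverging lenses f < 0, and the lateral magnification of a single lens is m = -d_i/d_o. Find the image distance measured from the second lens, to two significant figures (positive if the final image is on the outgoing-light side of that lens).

Lens 1: 1/d_i1 = 1/f_1 - 1/d_o1 = 1/23 - 1/75 = 0.03014 cm^-1, so d_i1 = 33.173 cm.
Since 33.173 cm > 21 cm, the first image lies past the second lens and serves as a virtual object: d_o2 = L - d_i1 = -12.173 cm.
Lens 2: 1/d_i2 = 1/f_2 - 1/d_o2 = 1/9 - 1/(-12.173) = 0.19326 cm^-1, so d_i2 = 5.174 cm.

5.2 cm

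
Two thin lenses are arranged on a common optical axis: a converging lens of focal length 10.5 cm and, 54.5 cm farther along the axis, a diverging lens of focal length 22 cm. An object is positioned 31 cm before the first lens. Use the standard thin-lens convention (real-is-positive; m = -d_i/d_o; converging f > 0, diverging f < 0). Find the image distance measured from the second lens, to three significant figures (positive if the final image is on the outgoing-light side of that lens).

-14.0 cm

First lens: d_i1 = 1/(1/10.5 - 1/31) = 15.878 cm.
That image sits 38.622 cm in front of the second lens, so d_o2 = 38.622 cm.
Second lens: d_i2 = 1/(1/(-22) - 1/(38.622)) = -14.016 cm.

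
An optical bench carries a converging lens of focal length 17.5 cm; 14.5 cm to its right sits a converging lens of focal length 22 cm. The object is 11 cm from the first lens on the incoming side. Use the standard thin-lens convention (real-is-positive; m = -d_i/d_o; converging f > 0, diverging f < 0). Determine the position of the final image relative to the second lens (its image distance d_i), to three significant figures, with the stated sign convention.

43.9 cm

First lens: d_i1 = 1/(1/17.5 - 1/11) = -29.615 cm.
With d_i1 < 0 the first image is virtual and lies on the object side; the object distance for lens 2 is d_o2 = 14.5 - (-29.615) = 44.115 cm.
Second lens: d_i2 = 1/(1/22 - 1/(44.115)) = 43.885 cm.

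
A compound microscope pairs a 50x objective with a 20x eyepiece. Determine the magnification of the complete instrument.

1000

The overall magnification of a compound microscope is the product of the objective and eyepiece magnifications:
M = M_obj x M_eye = 50 x 20 = 1000.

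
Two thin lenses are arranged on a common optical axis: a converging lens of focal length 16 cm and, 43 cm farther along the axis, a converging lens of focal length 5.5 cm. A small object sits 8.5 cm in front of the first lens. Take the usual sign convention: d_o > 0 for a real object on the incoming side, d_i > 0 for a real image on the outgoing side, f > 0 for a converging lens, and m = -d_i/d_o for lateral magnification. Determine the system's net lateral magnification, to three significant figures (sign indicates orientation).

-0.211

Lens 1: 1/d_i1 = 1/f_1 - 1/d_o1 = 1/16 - 1/8.5 = -0.05515 cm^-1, so d_i1 = -18.133 cm.
m_1 = -(-18.133)/8.5 = 2.1333.
With d_i1 < 0 the first image is virtual and lies on the object side; the object distance for lens 2 is d_o2 = 43 - (-18.133) = 61.133 cm.
Lens 2: 1/d_i2 = 1/f_2 - 1/d_o2 = 1/5.5 - 1/(61.133) = 0.16546 cm^-1, so d_i2 = 6.044 cm.
m_2 = -(6.044)/(61.133) = -0.0989.
Total m = m_1 x m_2 = (2.1333)(-0.0989) = -0.2109.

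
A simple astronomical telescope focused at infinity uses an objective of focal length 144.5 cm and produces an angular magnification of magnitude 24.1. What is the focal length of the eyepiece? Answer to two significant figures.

6.0 cm

|M| = f_obj/f_eye, so f_eye = f_obj/|M| = 144.5/24.1 = 5.996 cm.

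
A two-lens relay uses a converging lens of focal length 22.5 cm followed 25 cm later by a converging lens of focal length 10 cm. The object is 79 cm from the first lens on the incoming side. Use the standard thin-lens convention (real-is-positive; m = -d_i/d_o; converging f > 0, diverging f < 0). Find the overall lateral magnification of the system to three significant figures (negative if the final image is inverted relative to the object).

-0.242

Lens 1: 1/d_i1 = 1/f_1 - 1/d_o1 = 1/22.5 - 1/79 = 0.03179 cm^-1, so d_i1 = 31.460 cm.
m_1 = -(31.460)/79 = -0.3982.
This image would form 31.460 cm past lens 1, i.e. 6.460 cm beyond lens 2, so it is a virtual object for lens 2: d_o2 = 25 - 31.460 = -6.460 cm.
Lens 2: 1/d_i2 = 1/f_2 - 1/d_o2 = 1/10 - 1/(-6.460) = 0.25479 cm^-1, so d_i2 = 3.925 cm.
m_2 = -(3.925)/(-6.460) = 0.6075.
Total m = m_1 x m_2 = (-0.3982)(0.6075) = -0.2419.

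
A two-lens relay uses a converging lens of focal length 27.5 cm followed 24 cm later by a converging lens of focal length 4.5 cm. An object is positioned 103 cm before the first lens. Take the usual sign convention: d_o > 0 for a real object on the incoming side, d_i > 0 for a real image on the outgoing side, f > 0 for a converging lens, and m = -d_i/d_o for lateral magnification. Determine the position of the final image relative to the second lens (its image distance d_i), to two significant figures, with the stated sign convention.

First lens: d_i1 = 1/(1/27.5 - 1/103) = 37.517 cm.
Since 37.517 cm > 24 cm, the first image lies past the second lens and serves as a virtual object: d_o2 = L - d_i1 = -13.517 cm.
Second lens: d_i2 = 1/(1/4.5 - 1/(-13.517)) = 3.376 cm.

3.4 cm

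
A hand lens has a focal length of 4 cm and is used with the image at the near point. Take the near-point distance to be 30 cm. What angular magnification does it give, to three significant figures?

M = 1 + D/f = 1 + 30/4 = 8.500.

8.50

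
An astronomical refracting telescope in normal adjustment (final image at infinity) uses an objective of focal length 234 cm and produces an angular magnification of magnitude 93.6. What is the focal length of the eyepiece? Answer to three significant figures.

|M| = f_obj/f_eye, so f_eye = f_obj/|M| = 234/93.6 = 2.500 cm.

2.50 cm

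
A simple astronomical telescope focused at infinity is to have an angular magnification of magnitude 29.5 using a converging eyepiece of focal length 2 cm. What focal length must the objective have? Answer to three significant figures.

59.0 cm

|M| = f_obj/|f_eye|, so f_obj = |M| x |f_eye| = 29.5 x 2 = 59.000 cm.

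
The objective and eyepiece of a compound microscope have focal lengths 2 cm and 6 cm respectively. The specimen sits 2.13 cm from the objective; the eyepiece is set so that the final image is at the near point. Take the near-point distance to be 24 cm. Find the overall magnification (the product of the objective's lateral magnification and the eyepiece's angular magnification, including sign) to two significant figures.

-77

Objective: 1/d_i = 1/f_obj - 1/d_o = 1/2 - 1/2.13 = 0.03052 cm^-1, so d_i = 32.769 cm.
m_obj = -d_i/d_o = -32.769/2.13 = -15.385.
Eyepiece angular magnification (image at near point): M_eye = 1 + D/f_e = 1 + 24/6 = 5.000.
Overall M = m_obj x M_eye = (-15.385)(5.000) = -76.92.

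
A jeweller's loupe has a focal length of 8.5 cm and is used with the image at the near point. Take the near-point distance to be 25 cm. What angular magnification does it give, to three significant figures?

3.94

M = 1 + D/f = 1 + 25/8.5 = 3.941.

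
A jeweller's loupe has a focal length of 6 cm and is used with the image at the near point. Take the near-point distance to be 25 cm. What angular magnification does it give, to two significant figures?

5.2

M = 1 + D/f = 1 + 25/6 = 5.167.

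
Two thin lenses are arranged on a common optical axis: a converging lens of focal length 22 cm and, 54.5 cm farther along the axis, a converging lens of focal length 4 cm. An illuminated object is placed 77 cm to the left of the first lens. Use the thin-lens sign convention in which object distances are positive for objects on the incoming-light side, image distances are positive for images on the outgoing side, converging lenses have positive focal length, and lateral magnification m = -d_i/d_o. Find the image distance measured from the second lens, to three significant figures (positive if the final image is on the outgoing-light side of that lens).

4.81 cm

Lens 1: 1/d_i1 = 1/f_1 - 1/d_o1 = 1/22 - 1/77 = 0.03247 cm^-1, so d_i1 = 30.800 cm.
The intermediate image is 30.800 cm to the right of lens 1, so d_o2 = L - d_i1 = 54.5 - 30.800 = 23.700 cm.
Lens 2: 1/d_i2 = 1/f_2 - 1/d_o2 = 1/4 - 1/(23.700) = 0.20781 cm^-1, so d_i2 = 4.812 cm.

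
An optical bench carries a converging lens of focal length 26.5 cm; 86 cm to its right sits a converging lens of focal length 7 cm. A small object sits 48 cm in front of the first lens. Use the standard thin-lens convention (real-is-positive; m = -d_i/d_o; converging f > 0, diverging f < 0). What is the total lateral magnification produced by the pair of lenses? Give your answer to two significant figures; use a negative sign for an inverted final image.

First lens: d_i1 = 1/(1/26.5 - 1/48) = 59.163 cm.
m_1 = -(59.163)/48 = -1.2326.
The intermediate image is 59.163 cm to the right of lens 1, so d_o2 = L - d_i1 = 86 - 59.163 = 26.837 cm.
Second lens: d_i2 = 1/(1/7 - 1/(26.837)) = 9.470 cm.
m_2 = -(9.470)/(26.837) = -0.3529.
The system's lateral magnification is m_1 m_2 = (-1.2326)(-0.3529) = 0.4349.

0.43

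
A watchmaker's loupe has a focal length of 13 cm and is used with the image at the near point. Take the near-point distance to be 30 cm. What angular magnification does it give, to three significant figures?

3.31

M = 1 + D/f = 1 + 30/13 = 3.308.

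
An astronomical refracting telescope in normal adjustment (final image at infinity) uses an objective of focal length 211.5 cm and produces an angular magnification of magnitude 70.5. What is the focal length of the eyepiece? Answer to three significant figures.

|M| = f_obj/f_eye, so f_eye = f_obj/|M| = 211.5/70.5 = 3.000 cm.

3.00 cm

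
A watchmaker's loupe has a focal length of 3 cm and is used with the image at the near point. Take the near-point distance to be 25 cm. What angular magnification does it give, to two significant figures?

M = 1 + D/f = 1 + 25/3 = 9.333.

9.3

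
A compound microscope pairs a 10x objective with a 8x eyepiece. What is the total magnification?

The overall magnification of a compound microscope is the product of the objective and eyepiece magnifications:
M = M_obj x M_eye = 10 x 8 = 80.

80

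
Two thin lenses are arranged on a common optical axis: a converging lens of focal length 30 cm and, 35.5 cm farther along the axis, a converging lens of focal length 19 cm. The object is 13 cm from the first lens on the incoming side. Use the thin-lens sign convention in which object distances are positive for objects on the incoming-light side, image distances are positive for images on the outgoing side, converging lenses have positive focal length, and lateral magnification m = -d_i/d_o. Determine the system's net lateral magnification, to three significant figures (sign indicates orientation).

Lens 1: 1/d_i1 = 1/f_1 - 1/d_o1 = 1/30 - 1/13 = -0.04359 cm^-1, so d_i1 = -22.941 cm.
m_1 = -(-22.941)/13 = 1.7647.
With d_i1 < 0 the first image is virtual and lies on the object side; the object distance for lens 2 is d_o2 = 35.5 - (-22.941) = 58.441 cm.
Lens 2: 1/d_i2 = 1/f_2 - 1/d_o2 = 1/19 - 1/(58.441) = 0.03552 cm^-1, so d_i2 = 28.153 cm.
m_2 = -(28.153)/(58.441) = -0.4817.
The system's lateral magnification is m_1 m_2 = (1.7647)(-0.4817) = -0.8501.

-0.850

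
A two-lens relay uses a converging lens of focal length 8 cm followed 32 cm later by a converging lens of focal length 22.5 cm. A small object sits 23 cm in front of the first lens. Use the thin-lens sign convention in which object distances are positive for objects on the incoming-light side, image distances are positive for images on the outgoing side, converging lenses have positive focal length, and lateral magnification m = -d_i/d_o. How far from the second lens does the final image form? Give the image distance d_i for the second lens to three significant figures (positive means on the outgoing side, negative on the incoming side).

Applying the thin-lens equation to the first lens, 1/8 = 1/23 + 1/d_i1, which gives d_i1 = 12.267 cm.
The intermediate image is 12.267 cm to the right of lens 1, so d_o2 = L - d_i1 = 32 - 12.267 = 19.733 cm.
Applying the thin-lens equation again with f_2 = 22.5 cm and d_o2 = 19.733 cm gives d_i2 = -160.482 cm.

-160 cm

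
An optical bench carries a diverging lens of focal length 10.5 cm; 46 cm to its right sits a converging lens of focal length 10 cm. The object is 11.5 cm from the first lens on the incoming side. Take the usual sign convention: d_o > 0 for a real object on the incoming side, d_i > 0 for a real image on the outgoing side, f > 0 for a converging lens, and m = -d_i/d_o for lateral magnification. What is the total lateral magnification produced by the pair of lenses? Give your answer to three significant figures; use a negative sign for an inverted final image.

First lens: d_i1 = 1/(1/(-10.5) - 1/11.5) = -5.489 cm.
m_1 = -(-5.489)/11.5 = 0.4773.
The intermediate image is virtual, 5.489 cm to the left of lens 1, so d_o2 = L - d_i1 = 46 - (-5.489) = 51.489 cm.
Second lens: d_i2 = 1/(1/10 - 1/(51.489)) = 12.410 cm.
m_2 = -(12.410)/(51.489) = -0.2410.
Overall magnification: m = m_1 m_2 = -0.1150.

-0.115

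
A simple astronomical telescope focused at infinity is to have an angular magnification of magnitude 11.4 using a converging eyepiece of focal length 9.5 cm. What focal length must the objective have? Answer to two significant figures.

110 cm

|M| = f_obj/|f_eye|, so f_obj = |M| x |f_eye| = 11.4 x 9.5 = 108.300 cm.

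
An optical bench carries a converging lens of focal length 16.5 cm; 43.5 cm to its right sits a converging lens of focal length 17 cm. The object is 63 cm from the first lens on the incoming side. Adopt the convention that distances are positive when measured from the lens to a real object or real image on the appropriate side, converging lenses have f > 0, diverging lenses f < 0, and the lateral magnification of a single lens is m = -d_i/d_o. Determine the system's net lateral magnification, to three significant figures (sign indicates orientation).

1.46

Applying the thin-lens equation to the first lens, 1/16.5 = 1/63 + 1/d_i1, which gives d_i1 = 22.355 cm.
Its lateral magnification is m_1 = -d_i1/d_o1 = -(22.355)/63 = -0.3548.
That image sits 21.145 cm in front of the second lens, so d_o2 = 21.145 cm.
Applying the thin-lens equation again with f_2 = 17 cm and d_o2 = 21.145 cm gives d_i2 = 86.720 cm.
m_2 = -(86.720)/(21.145) = -4.1012.
The system's lateral magnification is m_1 m_2 = (-0.3548)(-4.1012) = 1.4553.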